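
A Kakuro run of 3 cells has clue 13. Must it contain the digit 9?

No

Counterexample: {1,4,8} sums to 13 without using 9.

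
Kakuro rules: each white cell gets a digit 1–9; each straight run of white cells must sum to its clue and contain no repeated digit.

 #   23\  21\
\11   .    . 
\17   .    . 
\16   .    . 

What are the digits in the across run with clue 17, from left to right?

8 9

17 in 2 cells must be {8,9}; 16 in 2 cells must be {7,9}; 23 in 3 cells must be {6,8,9}.
The 16 across and the 23 down share only 9, so R3C1 = 9.
R3C2 = 16 − 9 = 7 completes the 16 across.
Given what's placed, R2C1 must be 8 to fit the 17 across and 23 down.
R2C2 = 17 − 8 = 9 completes the 17 across.
R1C1 = 23 − 17 = 6 completes the 23 down.
R1C2 = 11 − 6 = 5 completes the 11 across.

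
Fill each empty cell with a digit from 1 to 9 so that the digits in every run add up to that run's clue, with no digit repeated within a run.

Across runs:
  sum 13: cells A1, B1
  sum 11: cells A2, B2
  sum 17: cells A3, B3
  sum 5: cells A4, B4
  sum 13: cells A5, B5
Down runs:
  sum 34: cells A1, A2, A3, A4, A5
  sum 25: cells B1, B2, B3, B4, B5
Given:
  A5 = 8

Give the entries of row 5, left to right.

8 5

17 in 2 cells must be {8,9}; 34 in 5 cells must be {4,6,7,8,9}.
Given what's placed, A3 must be 9 to fit the 17 across and 34 down.
B3 = 17 − 9 = 8 completes the 17 across.
Given what's placed, A4 must be 4 to fit the 5 across and 34 down.
B4 = 5 − 4 = 1 completes the 5 across.
B5 = 13 − 8 = 5 completes the 13 across.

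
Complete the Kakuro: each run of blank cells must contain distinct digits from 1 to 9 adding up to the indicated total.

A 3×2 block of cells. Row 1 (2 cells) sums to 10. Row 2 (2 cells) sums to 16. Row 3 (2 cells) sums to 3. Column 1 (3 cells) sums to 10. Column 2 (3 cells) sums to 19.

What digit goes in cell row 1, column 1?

2

16 in 2 cells must be {7,9}; 3 in 2 cells must be {1,2}.
The 16 across and the 10 down share only 7, so (2,1) = 7.
(2,2) = 16 − 7 = 9 completes the 16 across.
Given what's placed, (3,2) must be 2 to fit the 3 across and 19 down.
(1,2) = 19 − 11 = 8 completes the 19 down.
(3,1) = 3 − 2 = 1 completes the 3 across.
(1,1) = 10 − 8 = 2 completes the 10 across.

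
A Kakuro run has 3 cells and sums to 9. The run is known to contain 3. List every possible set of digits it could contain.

3 distinct digits from 1–9 sum between 6 and 24.
Keeping only sets containing 3.

{1,3,5}; {2,3,4}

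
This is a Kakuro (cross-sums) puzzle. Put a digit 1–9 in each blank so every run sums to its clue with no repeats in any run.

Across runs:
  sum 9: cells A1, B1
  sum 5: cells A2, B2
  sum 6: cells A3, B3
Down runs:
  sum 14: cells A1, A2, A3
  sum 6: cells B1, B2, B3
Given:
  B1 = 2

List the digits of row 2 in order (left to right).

6 in 3 cells must be {1,2,3}.
A1 = 9 − 2 = 7 completes the 9 across.
Given what's placed, B3 must be 1 to fit the 6 across and 6 down.
B2 = 6 − 3 = 3 completes the 6 down.
A3 = 6 − 1 = 5 completes the 6 across.
A2 = 5 − 3 = 2 completes the 5 across.

2 3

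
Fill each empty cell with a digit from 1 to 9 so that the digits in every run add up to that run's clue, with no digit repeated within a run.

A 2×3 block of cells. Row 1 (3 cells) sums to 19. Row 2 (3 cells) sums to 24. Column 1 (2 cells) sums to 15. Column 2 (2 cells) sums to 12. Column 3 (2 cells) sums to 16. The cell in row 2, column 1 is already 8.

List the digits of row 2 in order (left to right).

24 in 3 cells must be {7,8,9}; 16 in 2 cells must be {7,9}.
(1,1) = 15 − 8 = 7 completes the 15 down.
Given what's placed, (1,3) must be 9 to fit the 19 across and 16 down.
(2,3) = 16 − 9 = 7 completes the 16 down.
(1,2) = 19 − 16 = 3 completes the 19 across.
(2,2) = 24 − 15 = 9 completes the 24 across.

8 9 7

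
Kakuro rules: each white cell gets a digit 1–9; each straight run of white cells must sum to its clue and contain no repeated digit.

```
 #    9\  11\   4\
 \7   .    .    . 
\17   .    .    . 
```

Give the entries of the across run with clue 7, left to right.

7 in 3 cells must be {1,2,4}; 4 in 2 cells must be {1,3}.
The 7 across and the 4 down share only 1, so R1C3 = 1.
R2C3 = 4 − 1 = 3 completes the 4 down.
Nothing is forced directly, so branch on R1C1, whose candidates are 2 or 4. If R1C1 = 2: that forces R1C2 = 4, after which R2C1 would have to be in {5,6,8,9} for the 17 across but in {7} for the 9 down — contradiction. So R1C1 = 4.
R1C2 = 7 − 5 = 2 completes the 7 across.
R2C1 = 9 − 4 = 5 completes the 9 down.
R2C2 = 17 − 8 = 9 completes the 17 across.

4 2 1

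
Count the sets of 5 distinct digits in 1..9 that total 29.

5 distinct digits from 1–9 sum between 15 and 35.

8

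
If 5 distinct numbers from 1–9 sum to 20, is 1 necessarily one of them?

No

Counterexample: {2,3,4,5,6} sums to 20 without using 1.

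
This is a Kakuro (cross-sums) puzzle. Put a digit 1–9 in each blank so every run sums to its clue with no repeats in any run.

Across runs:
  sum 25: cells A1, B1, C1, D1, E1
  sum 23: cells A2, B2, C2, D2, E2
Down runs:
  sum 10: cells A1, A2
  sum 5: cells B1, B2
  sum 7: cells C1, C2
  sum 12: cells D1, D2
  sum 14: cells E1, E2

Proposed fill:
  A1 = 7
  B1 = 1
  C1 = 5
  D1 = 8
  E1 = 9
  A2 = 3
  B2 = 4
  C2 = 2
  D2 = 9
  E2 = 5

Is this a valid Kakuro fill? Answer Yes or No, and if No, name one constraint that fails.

No — the across run A1–E1 sums to 30, not 25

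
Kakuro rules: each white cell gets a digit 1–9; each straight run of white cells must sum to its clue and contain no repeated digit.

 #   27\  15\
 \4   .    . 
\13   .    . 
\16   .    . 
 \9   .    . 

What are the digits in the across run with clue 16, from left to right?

9 7

4 in 2 cells must be {1,3}; 16 in 2 cells must be {7,9}.
Only 3 fits R1C1 under both its across sum 4 and down sum 27.
R1C2 = 4 − 3 = 1 completes the 4 across.
Nothing is forced directly, so branch on R3C2, whose candidates are 7 or 9. If R3C2 = 9: then R2C2 would have to be in {4,5,6,7,8,9} for the 13 across but in {2,3} for the 15 down — contradiction. So R3C2 = 7.
R3C1 = 16 − 7 = 9 completes the 16 across.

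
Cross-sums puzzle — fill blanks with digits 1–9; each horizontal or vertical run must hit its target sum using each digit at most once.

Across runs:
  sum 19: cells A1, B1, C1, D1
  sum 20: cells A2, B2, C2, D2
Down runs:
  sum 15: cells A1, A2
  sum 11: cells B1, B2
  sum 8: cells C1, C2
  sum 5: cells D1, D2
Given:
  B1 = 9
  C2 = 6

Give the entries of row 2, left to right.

C1 = 8 − 6 = 2 completes the 8 down.
B2 = 11 − 9 = 2 completes the 11 down.
Given what's placed, A1 must be 7 to fit the 19 across and 15 down.
D1 = 19 − 18 = 1 completes the 19 across.
A2 = 15 − 7 = 8 completes the 15 down.
D2 = 20 − 16 = 4 completes the 20 across.

8 2 6 4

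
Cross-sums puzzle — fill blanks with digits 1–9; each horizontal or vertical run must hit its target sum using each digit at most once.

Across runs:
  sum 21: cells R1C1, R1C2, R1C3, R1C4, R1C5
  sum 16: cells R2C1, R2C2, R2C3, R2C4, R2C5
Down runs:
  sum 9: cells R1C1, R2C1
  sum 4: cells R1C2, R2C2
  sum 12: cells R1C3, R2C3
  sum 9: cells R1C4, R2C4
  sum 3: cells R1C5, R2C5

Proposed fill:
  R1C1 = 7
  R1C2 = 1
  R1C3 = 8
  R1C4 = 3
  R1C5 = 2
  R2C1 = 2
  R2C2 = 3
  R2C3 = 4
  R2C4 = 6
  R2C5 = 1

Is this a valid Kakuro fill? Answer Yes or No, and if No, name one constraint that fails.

Across: 7+1+8+3+2=21; 2+3+4+6+1=16. Down: 7+2=9; 1+3=4; 8+4=12; 3+6=9; 2+1=3. No digit repeats within any run.

Yes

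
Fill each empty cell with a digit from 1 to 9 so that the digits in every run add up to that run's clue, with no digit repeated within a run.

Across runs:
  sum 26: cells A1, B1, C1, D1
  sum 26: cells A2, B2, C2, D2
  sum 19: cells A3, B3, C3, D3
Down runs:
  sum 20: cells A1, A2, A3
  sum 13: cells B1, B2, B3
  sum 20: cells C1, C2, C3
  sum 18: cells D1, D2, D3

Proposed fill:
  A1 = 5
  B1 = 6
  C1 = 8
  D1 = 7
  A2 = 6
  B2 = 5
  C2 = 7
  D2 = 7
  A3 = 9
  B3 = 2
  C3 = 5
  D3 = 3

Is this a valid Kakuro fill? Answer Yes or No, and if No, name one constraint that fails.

No — the across run A2–D2 sums to 25, not 26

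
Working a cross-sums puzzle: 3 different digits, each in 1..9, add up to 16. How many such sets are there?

3 distinct digits from 1–9 sum between 6 and 24.

8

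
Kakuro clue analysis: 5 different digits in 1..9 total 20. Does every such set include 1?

No

Counterexample: {2,3,4,5,6} sums to 20 without using 1.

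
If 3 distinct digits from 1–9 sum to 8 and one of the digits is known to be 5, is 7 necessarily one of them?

The only way to make 8 from 3 distinct digits under that restriction is {1,2,5}, which does not contain 7.

No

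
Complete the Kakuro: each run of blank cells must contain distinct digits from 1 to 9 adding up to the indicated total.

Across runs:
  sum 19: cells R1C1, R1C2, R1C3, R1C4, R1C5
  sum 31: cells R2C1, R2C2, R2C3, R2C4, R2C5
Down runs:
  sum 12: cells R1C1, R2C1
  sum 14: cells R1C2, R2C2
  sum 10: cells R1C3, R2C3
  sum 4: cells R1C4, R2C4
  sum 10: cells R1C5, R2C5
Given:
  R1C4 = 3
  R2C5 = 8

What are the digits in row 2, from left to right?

4 in 2 cells must be {1,3}.
R1C5 = 10 − 8 = 2 completes the 10 down.
R2C4 = 4 − 3 = 1 completes the 4 down.
Nothing is forced directly, so branch on R2C1, whose candidates are 7 or 9. If R2C1 = 9: then R1C1 would have to be in {1,4,5,6,7,8,9} for the 19 across but in {3} for the 12 down — contradiction. So R2C1 = 7.
R1C1 = 12 − 7 = 5 completes the 12 down.
R1C2 = 8: the only remaining digit allowed by both the 19 across and the 14 down.
R1C3 = 19 − 18 = 1 completes the 19 across.
R2C2 = 14 − 8 = 6 completes the 14 down.
R2C3 = 31 − 22 = 9 completes the 31 across.

7 6 9 1 8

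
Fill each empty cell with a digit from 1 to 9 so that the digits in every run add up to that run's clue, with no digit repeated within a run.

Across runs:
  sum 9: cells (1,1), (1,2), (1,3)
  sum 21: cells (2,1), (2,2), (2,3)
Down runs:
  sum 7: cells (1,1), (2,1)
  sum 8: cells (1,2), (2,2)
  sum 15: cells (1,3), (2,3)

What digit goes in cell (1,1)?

2

The 9 across and the 15 down share only 6, so (1,3) = 6.
(2,3) = 15 − 6 = 9 completes the 15 down.
Nothing is forced directly, so branch on (2,1), whose candidates are 4 or 5. If (2,1) = 4: then (1,1) would have to be in {1,2} for the 9 across but in {3} for the 7 down — contradiction. So (2,1) = 5.
(1,1) = 7 − 5 = 2 completes the 7 down.
(1,2) = 9 − 8 = 1 completes the 9 across.
(2,2) = 21 − 14 = 7 completes the 21 across.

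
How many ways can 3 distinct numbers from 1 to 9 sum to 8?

2

3 distinct digits from 1–9 sum between 6 and 24.
Enumerating: {1,2,5}, {1,3,4}.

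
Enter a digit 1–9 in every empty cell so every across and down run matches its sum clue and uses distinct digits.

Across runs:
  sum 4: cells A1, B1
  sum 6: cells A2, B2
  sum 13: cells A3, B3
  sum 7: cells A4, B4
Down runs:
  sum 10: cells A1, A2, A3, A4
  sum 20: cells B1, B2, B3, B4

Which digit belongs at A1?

4 in 2 cells must be {1,3}; 10 in 4 cells must be {1,2,3,4}.
Only 4 fits A3 under both its across sum 13 and down sum 10.
B3 = 13 − 4 = 9 completes the 13 across.
Nothing is forced directly, so branch on A1, whose candidates are 1 or 3. If A1 = 1: that forces B1 = 3, A2 = 2, after which B2 would have to be in {4} for the 6 across but in {1,2,6,7} for the 20 down — contradiction. So A1 = 3.

3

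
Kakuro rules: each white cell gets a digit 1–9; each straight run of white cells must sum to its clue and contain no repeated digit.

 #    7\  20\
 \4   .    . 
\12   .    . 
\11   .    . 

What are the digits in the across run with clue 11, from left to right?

2, 9

4 in 2 cells must be {1,3}; 7 in 3 cells must be {1,2,4}.
The 4 across and the 7 down share only 1, so R1C1 = 1.
R1C2 = 4 − 1 = 3 completes the 4 across.
Given what's placed, R2C1 must be 4 to fit the 12 across and 7 down.
R2C2 = 12 − 4 = 8 completes the 12 across.
R3C1 = 7 − 5 = 2 completes the 7 down.
R3C2 = 11 − 2 = 9 completes the 11 across.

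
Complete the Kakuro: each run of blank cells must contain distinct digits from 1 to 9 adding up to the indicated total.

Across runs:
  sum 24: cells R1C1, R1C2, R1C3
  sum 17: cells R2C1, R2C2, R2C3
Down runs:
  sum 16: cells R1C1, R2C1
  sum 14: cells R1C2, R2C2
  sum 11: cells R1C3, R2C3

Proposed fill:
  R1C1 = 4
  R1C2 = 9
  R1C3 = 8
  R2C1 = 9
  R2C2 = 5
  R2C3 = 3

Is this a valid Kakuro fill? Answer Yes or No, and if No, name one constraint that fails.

No — the down run R1C1–R2C1 sums to 13, not 16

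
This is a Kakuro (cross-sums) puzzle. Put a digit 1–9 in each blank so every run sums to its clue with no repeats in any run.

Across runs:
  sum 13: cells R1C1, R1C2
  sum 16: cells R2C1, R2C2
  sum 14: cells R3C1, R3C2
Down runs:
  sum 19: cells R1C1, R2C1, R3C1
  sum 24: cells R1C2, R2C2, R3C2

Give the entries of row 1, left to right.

16 in 2 cells must be {7,9}; 24 in 3 cells must be {7,8,9}.
Nothing is forced directly, so branch on R2C1, whose candidates are 7 or 9. If R2C1 = 7: that forces R2C2 = 9, R3C2 = 8, R1C2 = 7, after which R3C1 would have to be in {6} for the 14 across but in {3,4,8,9} for the 19 down — contradiction. So R2C1 = 9.
R2C2 = 16 − 9 = 7 completes the 16 across.
Nothing is forced directly, so branch on R1C2, whose candidates are 8 or 9. If R1C2 = 8: then R1C1 would have to be in {5} for the 13 across but in {2,3,4,6,7,8} for the 19 down — contradiction. So R1C2 = 9.
R1C1 = 13 − 9 = 4 completes the 13 across.
R3C1 = 19 − 13 = 6 completes the 19 down.
R3C2 = 14 − 6 = 8 completes the 14 across.

4 9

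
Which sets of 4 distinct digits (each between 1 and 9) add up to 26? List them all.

{2,7,8,9}; {3,6,8,9}; {4,5,8,9}; {4,6,7,9}; {5,6,7,8}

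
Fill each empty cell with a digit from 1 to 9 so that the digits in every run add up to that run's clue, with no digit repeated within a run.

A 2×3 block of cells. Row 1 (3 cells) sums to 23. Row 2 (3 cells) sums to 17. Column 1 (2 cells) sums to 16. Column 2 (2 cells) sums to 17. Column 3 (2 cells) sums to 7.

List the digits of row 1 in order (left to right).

23 in 3 cells must be {6,8,9}; 16 in 2 cells must be {7,9}; 17 in 2 cells must be {8,9}.
The 23 across and the 16 down share only 9, so (1,1) = 9.
Given what's placed, (1,2) must be 8 to fit the 23 across and 17 down.
(1,3) = 23 − 17 = 6 completes the 23 across.
(2,1) = 16 − 9 = 7 completes the 16 down.
(2,2) = 17 − 8 = 9 completes the 17 down.
(2,3) = 17 − 16 = 1 completes the 17 across.

9, 8, 6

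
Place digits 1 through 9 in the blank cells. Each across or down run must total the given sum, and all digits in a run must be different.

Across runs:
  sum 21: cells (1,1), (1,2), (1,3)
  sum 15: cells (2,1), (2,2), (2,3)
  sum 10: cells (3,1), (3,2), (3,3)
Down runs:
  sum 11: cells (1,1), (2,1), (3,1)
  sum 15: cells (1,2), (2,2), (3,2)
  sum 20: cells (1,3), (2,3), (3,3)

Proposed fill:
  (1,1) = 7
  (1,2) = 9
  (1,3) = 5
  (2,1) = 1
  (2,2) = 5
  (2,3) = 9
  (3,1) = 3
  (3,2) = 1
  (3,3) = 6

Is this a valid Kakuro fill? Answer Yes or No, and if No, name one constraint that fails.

Across: 7+9+5=21; 1+5+9=15; 3+1+6=10. Down: 7+1+3=11; 9+5+1=15; 5+9+6=20. No digit repeats within any run.

Yes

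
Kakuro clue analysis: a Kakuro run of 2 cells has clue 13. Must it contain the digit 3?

Counterexample: {4,9} sums to 13 without using 3.

No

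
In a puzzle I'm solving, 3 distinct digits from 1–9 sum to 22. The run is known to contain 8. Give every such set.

{5,8,9}

3 distinct digits from 1–9 sum between 6 and 24.
Keeping only sets containing 8.
Only one set works: {5,8,9}.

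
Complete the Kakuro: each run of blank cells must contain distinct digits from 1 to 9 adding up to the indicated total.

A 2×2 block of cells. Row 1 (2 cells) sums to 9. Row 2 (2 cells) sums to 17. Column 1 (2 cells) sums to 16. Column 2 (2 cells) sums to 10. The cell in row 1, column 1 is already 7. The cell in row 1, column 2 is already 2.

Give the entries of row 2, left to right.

9 8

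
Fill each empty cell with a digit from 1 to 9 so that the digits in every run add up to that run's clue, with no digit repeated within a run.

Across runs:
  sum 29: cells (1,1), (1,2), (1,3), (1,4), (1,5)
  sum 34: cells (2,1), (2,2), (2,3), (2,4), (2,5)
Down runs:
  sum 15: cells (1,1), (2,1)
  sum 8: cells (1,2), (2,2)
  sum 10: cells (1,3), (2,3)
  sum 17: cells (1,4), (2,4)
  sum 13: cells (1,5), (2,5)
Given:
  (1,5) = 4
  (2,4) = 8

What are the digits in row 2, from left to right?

7 6 4 8 9

34 in 5 cells must be {4,6,7,8,9}; 17 in 2 cells must be {8,9}.
(1,4) = 17 − 8 = 9 completes the 17 down.
(2,5) = 13 − 4 = 9 completes the 13 down.
Nothing is forced directly, so branch on (2,1), whose candidates are 6 or 7. If (2,1) = 6: then (1,1) would have to be in {1,2,3,5,6,7,8} for the 29 across but in {9} for the 15 down — contradiction. So (2,1) = 7.
(1,1) = 15 − 7 = 8 completes the 15 down.
(2,2) = 6: the only remaining digit allowed by both the 34 across and the 8 down.
(2,3) = 34 − 30 = 4 completes the 34 across.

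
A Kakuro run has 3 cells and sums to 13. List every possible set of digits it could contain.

{1,3,9}; {1,4,8}; {1,5,7}; {2,3,8}; {2,4,7}; {2,5,6}; {3,4,6}

3 distinct digits from 1–9 sum between 6 and 24.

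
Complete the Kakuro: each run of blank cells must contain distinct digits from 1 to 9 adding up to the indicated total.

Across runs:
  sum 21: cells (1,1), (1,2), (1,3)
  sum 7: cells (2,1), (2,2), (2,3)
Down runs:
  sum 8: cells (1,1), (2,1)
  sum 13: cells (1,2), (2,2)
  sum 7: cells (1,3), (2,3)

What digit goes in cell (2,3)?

2

7 in 3 cells must be {1,2,4}.
The 7 across and the 13 down share only 4, so (2,2) = 4.
(1,2) = 13 − 4 = 9 completes the 13 down.
Nothing is forced directly, so branch on (1,1), whose candidates are 5 or 7. If (1,1) = 5: then (1,3) would have to be in {7} for the 21 across but in {1,2,3,4,5,6} for the 7 down — contradiction. So (1,1) = 7.
(1,3) = 21 − 16 = 5 completes the 21 across.
(2,1) = 8 − 7 = 1 completes the 8 down.
(2,3) = 7 − 5 = 2 completes the 7 across.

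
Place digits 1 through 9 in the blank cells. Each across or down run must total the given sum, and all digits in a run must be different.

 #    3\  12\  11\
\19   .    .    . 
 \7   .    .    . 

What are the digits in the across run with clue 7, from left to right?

1, 4, 2

7 in 3 cells must be {1,2,4}; 3 in 2 cells must be {1,2}.
The 19 across and the 3 down share only 2, so R1C1 = 2.
R2C1 = 3 − 2 = 1 completes the 3 down.
Given what's placed, R2C2 must be 4 to fit the 7 across and 12 down.
R2C3 = 7 − 5 = 2 completes the 7 across.
R1C2 = 12 − 4 = 8 completes the 12 down.
R1C3 = 19 − 10 = 9 completes the 19 across.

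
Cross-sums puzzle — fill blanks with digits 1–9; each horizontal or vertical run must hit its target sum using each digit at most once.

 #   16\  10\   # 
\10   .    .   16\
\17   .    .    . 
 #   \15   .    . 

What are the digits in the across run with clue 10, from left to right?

16 in 2 cells must be {7,9}.
Nothing is forced directly, so branch on R3C2, whose candidates are 6 or 7. If R3C2 = 7: then R3C3 would have to be in {8} for the 15 across but in {7,9} for the 16 down — contradiction. So R3C2 = 6.
R3C3 = 15 − 6 = 9 completes the 15 across.
R2C3 = 16 − 9 = 7 completes the 16 down.
R2C1 = 9: the only remaining digit allowed by both the 17 across and the 16 down.
R2C2 = 17 − 16 = 1 completes the 17 across.
R1C1 = 16 − 9 = 7 completes the 16 down.
R1C2 = 10 − 7 = 3 completes the 10 across.

7 3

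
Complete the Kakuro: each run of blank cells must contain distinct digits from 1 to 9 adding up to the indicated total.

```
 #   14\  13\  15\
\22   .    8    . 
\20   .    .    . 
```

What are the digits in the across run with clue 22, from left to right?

R1C3 = 9: the only remaining digit allowed by both the 22 across and the 15 down.
R2C2 = 13 − 8 = 5 completes the 13 down.
R2C3 = 15 − 9 = 6 completes the 15 down.
R1C1 = 22 − 17 = 5 completes the 22 across.
R2C1 = 20 − 11 = 9 completes the 20 across.

5, 8, 9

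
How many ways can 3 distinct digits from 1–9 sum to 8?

3 distinct digits from 1–9 sum between 6 and 24.
Enumerating: {1,2,5}, {1,3,4}.

2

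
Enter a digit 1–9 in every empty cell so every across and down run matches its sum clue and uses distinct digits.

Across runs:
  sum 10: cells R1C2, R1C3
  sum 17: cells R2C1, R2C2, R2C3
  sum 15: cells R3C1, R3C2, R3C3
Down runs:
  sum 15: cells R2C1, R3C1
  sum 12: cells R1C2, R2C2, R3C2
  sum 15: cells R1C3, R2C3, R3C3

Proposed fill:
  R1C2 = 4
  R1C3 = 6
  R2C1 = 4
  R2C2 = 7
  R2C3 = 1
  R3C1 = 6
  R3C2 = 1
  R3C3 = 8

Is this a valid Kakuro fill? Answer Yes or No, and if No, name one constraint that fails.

No — the across run R2C1–R2C3 sums to 12, not 17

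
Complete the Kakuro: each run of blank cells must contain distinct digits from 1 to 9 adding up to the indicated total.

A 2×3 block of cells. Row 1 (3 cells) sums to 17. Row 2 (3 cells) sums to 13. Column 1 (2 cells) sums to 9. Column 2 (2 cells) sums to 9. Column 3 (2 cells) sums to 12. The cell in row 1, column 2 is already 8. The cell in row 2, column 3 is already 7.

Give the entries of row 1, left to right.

(1,3) = 12 − 7 = 5 completes the 12 down.
(2,2) = 9 − 8 = 1 completes the 9 down.
(1,1) = 17 − 13 = 4 completes the 17 across.
(2,1) = 13 − 8 = 5 completes the 13 across.

4 8 5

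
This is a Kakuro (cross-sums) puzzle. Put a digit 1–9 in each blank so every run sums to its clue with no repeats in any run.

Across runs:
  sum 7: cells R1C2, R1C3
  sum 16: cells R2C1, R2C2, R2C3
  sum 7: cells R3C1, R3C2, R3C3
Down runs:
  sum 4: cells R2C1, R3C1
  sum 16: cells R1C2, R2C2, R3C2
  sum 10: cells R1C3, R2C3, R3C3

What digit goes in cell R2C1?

3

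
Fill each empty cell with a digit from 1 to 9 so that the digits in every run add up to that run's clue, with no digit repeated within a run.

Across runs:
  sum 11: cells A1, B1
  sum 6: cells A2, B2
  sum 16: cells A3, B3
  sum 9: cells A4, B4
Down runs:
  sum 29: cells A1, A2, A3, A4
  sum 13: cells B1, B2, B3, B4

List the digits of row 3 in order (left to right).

9 7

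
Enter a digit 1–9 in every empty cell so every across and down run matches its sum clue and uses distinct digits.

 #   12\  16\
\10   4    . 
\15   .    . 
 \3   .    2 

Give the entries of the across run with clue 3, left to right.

1 2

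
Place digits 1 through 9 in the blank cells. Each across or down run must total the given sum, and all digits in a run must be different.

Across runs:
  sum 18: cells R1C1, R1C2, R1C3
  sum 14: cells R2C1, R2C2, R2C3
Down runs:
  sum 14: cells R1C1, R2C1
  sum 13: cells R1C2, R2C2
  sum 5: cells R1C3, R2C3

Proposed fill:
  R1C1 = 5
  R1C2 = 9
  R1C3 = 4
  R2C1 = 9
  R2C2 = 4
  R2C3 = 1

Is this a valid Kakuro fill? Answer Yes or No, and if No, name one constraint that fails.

Across: 5+9+4=18; 9+4+1=14. Down: 5+9=14; 9+4=13; 4+1=5. No digit repeats within any run.

Yes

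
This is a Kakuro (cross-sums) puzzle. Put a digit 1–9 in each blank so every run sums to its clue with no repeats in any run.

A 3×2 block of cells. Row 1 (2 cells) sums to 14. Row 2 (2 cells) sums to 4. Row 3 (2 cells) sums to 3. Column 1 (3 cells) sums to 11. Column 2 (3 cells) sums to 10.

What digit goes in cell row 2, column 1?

1

4 in 2 cells must be {1,3}; 3 in 2 cells must be {1,2}.
Nothing is forced directly, so branch on (1,2), whose candidates are 5 or 6. If (1,2) = 5: then (1,1) would have to be in {9} for the 14 across but in {1,2,3,4,5,6,7,8} for the 11 down — contradiction. So (1,2) = 6.
(1,1) = 14 − 6 = 8 completes the 14 across.
Given what's placed, (2,1) must be 1 to fit the 4 across and 11 down.
(2,2) = 4 − 1 = 3 completes the 4 across.
(3,1) = 11 − 9 = 2 completes the 11 down.
(3,2) = 3 − 2 = 1 completes the 3 across.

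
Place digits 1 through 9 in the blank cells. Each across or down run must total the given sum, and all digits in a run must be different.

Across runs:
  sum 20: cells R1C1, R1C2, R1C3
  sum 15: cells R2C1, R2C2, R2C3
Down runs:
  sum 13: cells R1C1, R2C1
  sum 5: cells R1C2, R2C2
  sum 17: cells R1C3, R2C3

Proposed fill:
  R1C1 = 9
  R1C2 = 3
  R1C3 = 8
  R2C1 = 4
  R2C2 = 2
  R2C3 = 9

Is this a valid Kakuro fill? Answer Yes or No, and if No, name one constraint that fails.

Yes

Across: 9+3+8=20; 4+2+9=15. Down: 9+4=13; 3+2=5; 8+9=17. No digit repeats within any run.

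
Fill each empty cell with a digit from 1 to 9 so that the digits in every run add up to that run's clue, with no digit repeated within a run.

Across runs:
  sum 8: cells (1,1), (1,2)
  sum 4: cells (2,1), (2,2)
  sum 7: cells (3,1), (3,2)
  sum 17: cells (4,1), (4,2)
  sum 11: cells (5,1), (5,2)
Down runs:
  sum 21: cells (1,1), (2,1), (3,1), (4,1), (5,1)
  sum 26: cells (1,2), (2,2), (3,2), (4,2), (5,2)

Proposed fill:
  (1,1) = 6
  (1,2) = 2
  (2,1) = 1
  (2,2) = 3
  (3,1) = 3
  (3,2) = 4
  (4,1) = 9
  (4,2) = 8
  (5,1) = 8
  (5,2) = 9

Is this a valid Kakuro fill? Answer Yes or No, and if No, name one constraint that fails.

No — the across run (5,1)–(5,2) sums to 17, not 11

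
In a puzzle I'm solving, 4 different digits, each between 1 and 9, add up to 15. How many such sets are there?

4 distinct digits from 1–9 sum between 10 and 30.
Enumerating: {1,2,3,9}, {1,2,4,8}, {1,2,5,7}, {1,3,4,7}, {1,3,5,6}, {2,3,4,6}.

6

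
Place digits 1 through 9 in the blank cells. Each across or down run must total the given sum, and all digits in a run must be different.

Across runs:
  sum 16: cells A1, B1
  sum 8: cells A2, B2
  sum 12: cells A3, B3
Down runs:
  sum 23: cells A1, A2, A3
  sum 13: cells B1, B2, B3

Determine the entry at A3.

16 in 2 cells must be {7,9}; 23 in 3 cells must be {6,8,9}.
The 16 across and the 23 down share only 9, so A1 = 9.
B1 = 16 − 9 = 7 completes the 16 across.
Given what's placed, A2 must be 6 to fit the 8 across and 23 down.
B2 = 8 − 6 = 2 completes the 8 across.
A3 = 23 − 15 = 8 completes the 23 down.
B3 = 12 − 8 = 4 completes the 12 across.

8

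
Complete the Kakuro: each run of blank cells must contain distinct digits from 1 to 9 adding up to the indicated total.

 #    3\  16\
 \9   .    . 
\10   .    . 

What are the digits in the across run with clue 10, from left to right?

1, 9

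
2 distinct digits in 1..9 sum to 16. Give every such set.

2 distinct digits from 1–9 sum between 3 and 17.
Only one set works: {7,9}.

{7,9}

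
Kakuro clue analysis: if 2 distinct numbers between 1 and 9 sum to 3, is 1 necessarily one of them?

Yes

The only way to make 3 from 2 distinct digits is {1,2}, which contains 1.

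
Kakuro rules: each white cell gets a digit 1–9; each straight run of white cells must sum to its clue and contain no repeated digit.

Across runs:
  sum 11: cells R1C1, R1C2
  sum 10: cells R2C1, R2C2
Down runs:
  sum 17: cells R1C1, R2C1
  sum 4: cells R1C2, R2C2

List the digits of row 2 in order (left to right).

9 1

17 in 2 cells must be {8,9}; 4 in 2 cells must be {1,3}.
The 11 across and the 4 down share only 3, so R1C2 = 3.
R2C2 = 4 − 3 = 1 completes the 4 down.
R1C1 = 11 − 3 = 8 completes the 11 across.
R2C1 = 10 − 1 = 9 completes the 10 across.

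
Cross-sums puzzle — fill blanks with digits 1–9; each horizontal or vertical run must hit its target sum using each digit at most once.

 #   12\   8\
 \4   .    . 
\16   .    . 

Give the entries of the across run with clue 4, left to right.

4 in 2 cells must be {1,3}; 16 in 2 cells must be {7,9}.
The 4 across and the 12 down share only 3, so R1C1 = 3.
R1C2 = 4 − 3 = 1 completes the 4 across.
R2C1 = 12 − 3 = 9 completes the 12 down.
R2C2 = 16 − 9 = 7 completes the 16 across.

3, 1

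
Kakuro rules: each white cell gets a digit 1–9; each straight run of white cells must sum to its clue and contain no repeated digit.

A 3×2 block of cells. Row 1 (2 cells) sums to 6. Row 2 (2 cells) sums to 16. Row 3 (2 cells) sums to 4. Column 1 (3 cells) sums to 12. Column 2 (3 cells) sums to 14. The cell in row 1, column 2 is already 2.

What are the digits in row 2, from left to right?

7, 9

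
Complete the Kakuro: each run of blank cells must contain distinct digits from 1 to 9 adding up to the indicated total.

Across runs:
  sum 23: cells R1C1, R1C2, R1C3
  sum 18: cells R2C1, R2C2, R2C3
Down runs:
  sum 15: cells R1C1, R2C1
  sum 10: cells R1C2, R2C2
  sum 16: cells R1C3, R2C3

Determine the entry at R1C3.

9

23 in 3 cells must be {6,8,9}; 16 in 2 cells must be {7,9}.
The 23 across and the 16 down share only 9, so R1C3 = 9.
R2C3 = 16 − 9 = 7 completes the 16 down.
Nothing is forced directly, so branch on R1C1, whose candidates are 6 or 8. If R1C1 = 8: that forces R1C2 = 6, after which R2C1 would have to be in {2,3,5,6,8,9} for the 18 across but in {7} for the 15 down — contradiction. So R1C1 = 6.
R1C2 = 23 − 15 = 8 completes the 23 across.
R2C1 = 15 − 6 = 9 completes the 15 down.
R2C2 = 18 − 16 = 2 completes the 18 across.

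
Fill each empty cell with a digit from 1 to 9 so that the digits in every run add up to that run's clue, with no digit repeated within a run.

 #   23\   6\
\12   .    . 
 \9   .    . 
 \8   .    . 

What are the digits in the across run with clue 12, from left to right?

23 in 3 cells must be {6,8,9}; 6 in 3 cells must be {1,2,3}.
The 12 across and the 6 down share only 3, so R1C2 = 3.
The 8 across and the 23 down share only 6, so R3C1 = 6.
R3C2 = 8 − 6 = 2 completes the 8 across.
R1C1 = 12 − 3 = 9 completes the 12 across.
R2C1 = 23 − 15 = 8 completes the 23 down.
R2C2 = 9 − 8 = 1 completes the 9 across.

9, 3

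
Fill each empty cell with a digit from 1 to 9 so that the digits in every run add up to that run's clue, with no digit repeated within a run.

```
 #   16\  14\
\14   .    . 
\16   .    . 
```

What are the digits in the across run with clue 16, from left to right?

7, 9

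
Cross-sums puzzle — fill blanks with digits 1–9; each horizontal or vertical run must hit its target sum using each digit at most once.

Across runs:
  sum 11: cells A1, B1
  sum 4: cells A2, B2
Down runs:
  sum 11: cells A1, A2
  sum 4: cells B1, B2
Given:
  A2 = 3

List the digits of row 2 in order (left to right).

4 in 2 cells must be {1,3}.
A1 = 11 − 3 = 8 completes the 11 down.
B1 = 11 − 8 = 3 completes the 11 across.
B2 = 4 − 3 = 1 completes the 4 across.

3, 1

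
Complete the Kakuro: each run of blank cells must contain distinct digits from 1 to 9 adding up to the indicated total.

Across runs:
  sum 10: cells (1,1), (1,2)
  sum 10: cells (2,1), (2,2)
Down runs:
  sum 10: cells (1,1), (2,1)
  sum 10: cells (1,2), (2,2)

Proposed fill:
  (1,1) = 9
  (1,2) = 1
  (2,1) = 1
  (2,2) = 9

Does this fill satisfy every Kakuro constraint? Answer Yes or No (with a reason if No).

Yes

Across: 9+1=10; 1+9=10. Down: 9+1=10; 1+9=10. No digit repeats within any run.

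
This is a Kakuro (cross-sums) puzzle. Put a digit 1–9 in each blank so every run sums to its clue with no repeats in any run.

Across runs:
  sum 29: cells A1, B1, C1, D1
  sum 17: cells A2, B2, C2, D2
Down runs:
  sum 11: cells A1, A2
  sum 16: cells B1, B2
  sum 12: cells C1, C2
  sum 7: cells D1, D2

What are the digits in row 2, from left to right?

3, 7, 5, 2

29 in 4 cells must be {5,7,8,9}; 16 in 2 cells must be {7,9}.
Only 5 fits D1 under both its across sum 29 and down sum 7.
D2 = 7 − 5 = 2 completes the 7 down.
Nothing is forced directly, so branch on B1, whose candidates are 7 or 9. If B1 = 7: that forces B2 = 9, C2 = 5, after which C1 would have to be in {8,9} for the 29 across but in {7} for the 12 down — contradiction. So B1 = 9.
B2 = 16 − 9 = 7 completes the 16 down.
No cell is forced outright now. A2 can only be 3 or 5 (the digits allowed by both its 17 across and its 11 down). If A2 = 5: then A1 would have to be in {7,8} for the 29 across but in {6} for the 11 down — contradiction. So A2 = 3.
A1 = 11 − 3 = 8 completes the 11 down.
C1 = 29 − 22 = 7 completes the 29 across.
C2 = 17 − 12 = 5 completes the 17 across.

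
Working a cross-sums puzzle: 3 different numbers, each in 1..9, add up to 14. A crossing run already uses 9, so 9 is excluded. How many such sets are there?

3 distinct digits from 1–9 sum between 6 and 24.
Dropping sets that contain 9.
Enumerating: {1,5,8}, {1,6,7}, {2,4,8}, {2,5,7}, {3,4,7}, {3,5,6}.

6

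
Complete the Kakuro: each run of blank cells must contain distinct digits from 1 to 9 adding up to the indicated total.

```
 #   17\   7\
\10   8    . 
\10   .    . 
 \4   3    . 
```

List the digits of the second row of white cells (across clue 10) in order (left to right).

4 in 2 cells must be {1,3}; 7 in 3 cells must be {1,2,4}.
R1C2 = 10 − 8 = 2 completes the 10 across.
R2C1 = 17 − 11 = 6 completes the 17 down.
R2C2 = 10 − 6 = 4 completes the 10 across.
R3C2 = 4 − 3 = 1 completes the 4 across.

6, 4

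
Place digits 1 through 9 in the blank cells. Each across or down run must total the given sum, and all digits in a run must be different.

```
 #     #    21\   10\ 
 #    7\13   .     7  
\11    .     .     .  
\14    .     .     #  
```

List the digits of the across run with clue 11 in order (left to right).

1, 7, 3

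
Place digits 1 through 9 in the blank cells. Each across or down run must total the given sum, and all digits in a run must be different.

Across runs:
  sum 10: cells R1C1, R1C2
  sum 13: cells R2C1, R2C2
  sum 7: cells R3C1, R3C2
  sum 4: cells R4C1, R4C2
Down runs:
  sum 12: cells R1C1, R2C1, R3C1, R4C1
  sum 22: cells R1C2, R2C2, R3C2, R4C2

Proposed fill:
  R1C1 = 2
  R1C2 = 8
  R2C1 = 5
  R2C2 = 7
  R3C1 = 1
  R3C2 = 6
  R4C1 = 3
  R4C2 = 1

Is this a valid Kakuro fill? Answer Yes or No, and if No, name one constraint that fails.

No — the across run R2C1–R2C2 sums to 12, not 13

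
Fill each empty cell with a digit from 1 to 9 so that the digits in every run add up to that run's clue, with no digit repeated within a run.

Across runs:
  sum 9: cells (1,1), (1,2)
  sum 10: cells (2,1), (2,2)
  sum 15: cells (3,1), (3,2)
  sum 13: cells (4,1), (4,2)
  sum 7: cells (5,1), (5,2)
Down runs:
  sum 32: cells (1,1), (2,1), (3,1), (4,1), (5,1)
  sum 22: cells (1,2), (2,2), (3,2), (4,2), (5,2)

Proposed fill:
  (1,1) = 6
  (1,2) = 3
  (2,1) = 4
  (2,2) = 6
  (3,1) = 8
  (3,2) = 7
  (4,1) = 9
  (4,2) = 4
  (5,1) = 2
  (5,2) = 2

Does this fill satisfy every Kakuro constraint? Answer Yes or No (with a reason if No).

No — the down run (1,1)–(5,1) sums to 29, not 32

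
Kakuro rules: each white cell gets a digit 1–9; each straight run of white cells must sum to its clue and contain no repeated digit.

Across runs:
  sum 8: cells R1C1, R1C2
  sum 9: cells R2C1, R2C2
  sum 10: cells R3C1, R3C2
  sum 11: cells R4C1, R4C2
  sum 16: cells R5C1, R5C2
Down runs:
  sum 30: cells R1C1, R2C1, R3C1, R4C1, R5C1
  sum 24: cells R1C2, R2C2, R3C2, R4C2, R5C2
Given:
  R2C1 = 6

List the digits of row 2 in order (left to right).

6, 3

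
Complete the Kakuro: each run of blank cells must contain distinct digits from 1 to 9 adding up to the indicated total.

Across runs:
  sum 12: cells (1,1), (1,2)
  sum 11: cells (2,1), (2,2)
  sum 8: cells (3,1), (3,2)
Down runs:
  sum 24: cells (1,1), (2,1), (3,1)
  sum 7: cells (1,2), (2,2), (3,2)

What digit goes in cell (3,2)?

1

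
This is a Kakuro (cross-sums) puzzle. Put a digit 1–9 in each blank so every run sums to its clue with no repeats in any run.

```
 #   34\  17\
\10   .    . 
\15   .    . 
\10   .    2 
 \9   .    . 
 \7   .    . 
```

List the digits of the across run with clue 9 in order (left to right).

4 5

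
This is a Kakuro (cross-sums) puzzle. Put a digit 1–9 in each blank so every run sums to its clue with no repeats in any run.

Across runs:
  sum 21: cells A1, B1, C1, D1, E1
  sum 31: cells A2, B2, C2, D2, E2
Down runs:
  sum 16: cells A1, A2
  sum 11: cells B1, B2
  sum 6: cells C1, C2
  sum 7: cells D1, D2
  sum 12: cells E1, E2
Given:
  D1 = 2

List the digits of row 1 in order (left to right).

7 3 4 2 5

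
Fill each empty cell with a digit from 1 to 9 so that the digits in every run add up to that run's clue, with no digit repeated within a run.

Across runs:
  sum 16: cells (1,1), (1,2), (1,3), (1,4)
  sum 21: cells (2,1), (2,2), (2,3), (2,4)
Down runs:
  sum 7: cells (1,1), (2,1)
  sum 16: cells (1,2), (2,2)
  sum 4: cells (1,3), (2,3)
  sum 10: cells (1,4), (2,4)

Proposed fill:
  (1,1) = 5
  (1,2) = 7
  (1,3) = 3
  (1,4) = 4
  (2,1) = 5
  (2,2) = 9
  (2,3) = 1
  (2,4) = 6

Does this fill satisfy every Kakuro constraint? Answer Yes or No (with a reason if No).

No — the down run (1,1)–(2,1) sums to 10, not 7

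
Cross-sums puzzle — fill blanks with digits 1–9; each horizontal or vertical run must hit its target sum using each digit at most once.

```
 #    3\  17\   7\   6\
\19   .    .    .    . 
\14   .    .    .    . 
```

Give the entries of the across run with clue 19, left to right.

3 in 2 cells must be {1,2}; 17 in 2 cells must be {8,9}.
Only 8 fits R2C2 under both its across sum 14 and down sum 17.
R1C2 = 17 − 8 = 9 completes the 17 down.
Nothing is forced directly, so branch on R1C1, whose candidates are 1 or 2. If R1C1 = 2: that forces R2C1 = 1, R2C4 = 2, after which R1C4 would have to be in {1,3,5,7} for the 19 across but in {4} for the 6 down — contradiction. So R1C1 = 1.
R2C1 = 3 − 1 = 2 completes the 3 down.
R2C4 = 1: the only remaining digit allowed by both the 14 across and the 6 down.
R1C4 = 6 − 1 = 5 completes the 6 down.
R2C3 = 14 − 11 = 3 completes the 14 across.
R1C3 = 19 − 15 = 4 completes the 19 across.

1 9 4 5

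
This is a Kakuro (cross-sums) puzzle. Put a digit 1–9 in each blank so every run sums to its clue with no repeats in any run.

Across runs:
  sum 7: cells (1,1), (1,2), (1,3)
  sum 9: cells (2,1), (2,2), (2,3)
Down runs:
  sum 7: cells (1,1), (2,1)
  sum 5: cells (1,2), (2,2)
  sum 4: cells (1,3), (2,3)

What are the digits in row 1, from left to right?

2, 4, 1

7 in 3 cells must be {1,2,4}; 4 in 2 cells must be {1,3}.
The 7 across and the 4 down share only 1, so (1,3) = 1.
(2,3) = 4 − 1 = 3 completes the 4 down.
Nothing is forced directly, so branch on (1,1), whose candidates are 2 or 4. If (1,1) = 4: that forces (1,2) = 2, after which (2,1) would have to be in {1,2,4,5} for the 9 across but in {3} for the 7 down — contradiction. So (1,1) = 2.
(1,2) = 7 − 3 = 4 completes the 7 across.
(2,1) = 7 − 2 = 5 completes the 7 down.
(2,2) = 9 − 8 = 1 completes the 9 across.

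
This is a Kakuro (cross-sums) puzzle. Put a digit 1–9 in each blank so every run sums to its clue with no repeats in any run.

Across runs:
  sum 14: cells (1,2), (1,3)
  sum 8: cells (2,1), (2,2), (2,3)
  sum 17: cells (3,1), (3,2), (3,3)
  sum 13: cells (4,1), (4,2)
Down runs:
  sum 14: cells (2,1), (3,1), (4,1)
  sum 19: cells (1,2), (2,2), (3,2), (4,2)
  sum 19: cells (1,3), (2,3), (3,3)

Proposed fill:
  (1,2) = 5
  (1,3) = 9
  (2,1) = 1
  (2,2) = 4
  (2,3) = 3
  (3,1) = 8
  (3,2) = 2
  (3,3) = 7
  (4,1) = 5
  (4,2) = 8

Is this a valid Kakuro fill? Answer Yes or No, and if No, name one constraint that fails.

Yes

Across: 5+9=14; 1+4+3=8; 8+2+7=17; 5+8=13. Down: 1+8+5=14; 5+4+2+8=19; 9+3+7=19. No digit repeats within any run.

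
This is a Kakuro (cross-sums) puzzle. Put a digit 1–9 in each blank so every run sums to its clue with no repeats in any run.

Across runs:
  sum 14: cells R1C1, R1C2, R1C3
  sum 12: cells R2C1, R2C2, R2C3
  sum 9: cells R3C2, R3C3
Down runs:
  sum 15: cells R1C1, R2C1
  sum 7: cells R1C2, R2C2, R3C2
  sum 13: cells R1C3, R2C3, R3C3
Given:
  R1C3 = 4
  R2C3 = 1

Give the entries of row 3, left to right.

1 8

7 in 3 cells must be {1,2,4}.
R3C3 = 13 − 5 = 8 completes the 13 down.
R3C2 = 9 − 8 = 1 completes the 9 across.
R1C2 = 2: the only remaining digit allowed by both the 14 across and the 7 down.
R2C2 = 7 − 3 = 4 completes the 7 down.
R1C1 = 14 − 6 = 8 completes the 14 across.
R2C1 = 12 − 5 = 7 completes the 12 across.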